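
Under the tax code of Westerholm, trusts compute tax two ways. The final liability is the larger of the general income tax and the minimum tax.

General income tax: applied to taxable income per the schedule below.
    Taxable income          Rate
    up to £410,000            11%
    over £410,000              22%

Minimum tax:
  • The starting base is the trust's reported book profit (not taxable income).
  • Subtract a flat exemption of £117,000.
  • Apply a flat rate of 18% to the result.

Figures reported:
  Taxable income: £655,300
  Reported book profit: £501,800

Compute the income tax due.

Minimum tax:
  Base (reported book profit): £501,800
  Less exemption £117,000 → base £384,800
  £384,800 × 18% = £69,264

General income tax:
  £410,000 × 11% = £45,100
  £245,300 × 22% = £53,966
  → £99,066

£99,066 > £69,264, so the general income tax governs.

£99,066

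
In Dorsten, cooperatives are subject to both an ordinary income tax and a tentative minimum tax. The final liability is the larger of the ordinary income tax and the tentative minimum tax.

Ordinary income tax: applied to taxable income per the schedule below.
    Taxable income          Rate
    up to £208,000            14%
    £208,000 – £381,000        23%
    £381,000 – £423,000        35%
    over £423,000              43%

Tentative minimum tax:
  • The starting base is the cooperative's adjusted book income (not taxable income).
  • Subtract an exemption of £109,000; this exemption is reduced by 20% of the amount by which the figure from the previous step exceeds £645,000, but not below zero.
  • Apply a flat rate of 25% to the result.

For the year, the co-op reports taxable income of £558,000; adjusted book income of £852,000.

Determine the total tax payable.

£196,100

Ordinary income tax:
  £208,000 × 14% = £29,120
  £173,000 × 23% = £39,790
  £42,000 × 35% = £14,700
  £135,000 × 43% = £58,050
  → £141,660

Tentative minimum tax:
  Base (adjusted book income): £852,000
  Exemption: £109,000 − 20% × (£852,000 − £645,000) = £109,000 − £41,400 = £67,600
  Base: £852,000 − £67,600 = £784,400
  £784,400 × 25% = £196,100

£196,100 > £141,660, so the tentative minimum tax is the binding amount.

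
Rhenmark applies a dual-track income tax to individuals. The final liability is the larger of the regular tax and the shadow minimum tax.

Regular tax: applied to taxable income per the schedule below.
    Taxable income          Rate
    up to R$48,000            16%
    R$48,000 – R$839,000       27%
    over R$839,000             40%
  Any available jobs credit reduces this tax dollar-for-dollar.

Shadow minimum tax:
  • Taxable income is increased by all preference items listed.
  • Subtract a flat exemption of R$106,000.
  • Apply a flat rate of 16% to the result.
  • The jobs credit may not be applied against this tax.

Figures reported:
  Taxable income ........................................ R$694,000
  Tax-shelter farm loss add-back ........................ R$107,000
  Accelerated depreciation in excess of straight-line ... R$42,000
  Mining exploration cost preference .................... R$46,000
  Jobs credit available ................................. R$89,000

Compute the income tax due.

Shadow minimum tax:
  Adjusted income: R$694,000 + R$107,000 + R$42,000 + R$46,000 = R$889,000
  Less exemption R$106,000 → base R$783,000
  R$783,000 × 16% = R$125,280

Regular tax:
  R$48,000 × 16% = R$7,680
  R$646,000 × 27% = R$174,420
  → R$182,100
  Less jobs credit R$89,000 → R$93,100

R$125,280 > R$93,100, so the shadow minimum tax is the binding amount.

R$125,280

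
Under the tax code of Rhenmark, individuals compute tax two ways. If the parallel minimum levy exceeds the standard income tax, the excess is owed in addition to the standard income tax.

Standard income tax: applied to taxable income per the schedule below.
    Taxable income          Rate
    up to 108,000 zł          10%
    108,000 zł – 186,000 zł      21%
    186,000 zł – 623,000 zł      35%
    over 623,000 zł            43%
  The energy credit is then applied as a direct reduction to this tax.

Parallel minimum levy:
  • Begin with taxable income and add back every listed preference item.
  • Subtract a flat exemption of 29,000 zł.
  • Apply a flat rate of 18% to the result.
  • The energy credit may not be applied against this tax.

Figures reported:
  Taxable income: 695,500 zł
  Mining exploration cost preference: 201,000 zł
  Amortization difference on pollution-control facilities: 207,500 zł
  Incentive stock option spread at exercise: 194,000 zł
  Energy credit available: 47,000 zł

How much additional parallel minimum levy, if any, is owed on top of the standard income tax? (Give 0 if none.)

Parallel minimum levy:
  Adjusted income: 695,500 zł + 201,000 zł + 207,500 zł + 194,000 zł = 1,298,000 zł
  Less exemption 29,000 zł → base 1,269,000 zł
  1,269,000 zł × 18% = 228,420 zł

Standard income tax:
  108,000 zł × 10% = 10,800 zł
  78,000 zł × 21% = 16,380 zł
  437,000 zł × 35% = 152,950 zł
  72,500 zł × 43% = 31,175 zł
  → 211,305 zł
  Less energy credit 47,000 zł → 164,305 zł

Excess of parallel minimum levy over standard income tax: 228,420 zł − 164,305 zł = 64,115 zł.

64,115 zł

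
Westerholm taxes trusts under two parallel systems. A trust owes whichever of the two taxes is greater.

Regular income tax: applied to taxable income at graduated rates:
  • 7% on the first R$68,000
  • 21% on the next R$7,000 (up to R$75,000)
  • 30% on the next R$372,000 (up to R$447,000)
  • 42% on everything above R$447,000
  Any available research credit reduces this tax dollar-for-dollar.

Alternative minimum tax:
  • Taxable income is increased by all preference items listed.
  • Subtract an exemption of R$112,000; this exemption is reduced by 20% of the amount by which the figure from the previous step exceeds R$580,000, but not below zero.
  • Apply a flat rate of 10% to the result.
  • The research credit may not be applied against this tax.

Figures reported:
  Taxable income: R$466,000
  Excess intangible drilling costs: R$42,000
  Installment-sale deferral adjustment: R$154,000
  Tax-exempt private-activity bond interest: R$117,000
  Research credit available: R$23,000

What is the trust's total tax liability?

R$102,810

Alternative minimum tax:
  Adjusted income: R$466,000 + R$42,000 + R$154,000 + R$117,000 = R$779,000
  Exemption: R$112,000 − 20% × (R$779,000 − R$580,000) = R$112,000 − R$39,800 = R$72,200
  Base: R$779,000 − R$72,200 = R$706,800
  R$706,800 × 10% = R$70,680

Regular income tax:
  R$68,000 × 7% = R$4,760
  R$7,000 × 21% = R$1,470
  R$372,000 × 30% = R$111,600
  R$19,000 × 42% = R$7,980
  → R$125,810
  Less research credit R$23,000 → R$102,810

R$102,810 > R$70,680, so the regular income tax governs.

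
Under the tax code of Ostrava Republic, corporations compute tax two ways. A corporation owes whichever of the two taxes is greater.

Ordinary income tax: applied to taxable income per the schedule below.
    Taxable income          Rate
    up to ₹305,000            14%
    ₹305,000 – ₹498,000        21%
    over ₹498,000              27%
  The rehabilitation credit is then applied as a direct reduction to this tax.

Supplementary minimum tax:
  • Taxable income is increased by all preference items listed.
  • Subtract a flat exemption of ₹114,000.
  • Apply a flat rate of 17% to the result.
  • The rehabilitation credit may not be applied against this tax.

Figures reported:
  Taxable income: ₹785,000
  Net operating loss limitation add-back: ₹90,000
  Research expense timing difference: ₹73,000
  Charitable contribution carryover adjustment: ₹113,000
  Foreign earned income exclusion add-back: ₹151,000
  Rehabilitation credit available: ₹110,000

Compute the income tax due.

₹186,660

Supplementary minimum tax:
  Adjusted income: ₹785,000 + ₹90,000 + ₹73,000 + ₹113,000 + ₹151,000 = ₹1,212,000
  Less exemption ₹114,000 → base ₹1,098,000
  ₹1,098,000 × 17% = ₹186,660

Ordinary income tax:
  ₹305,000 × 14% = ₹42,700
  ₹193,000 × 21% = ₹40,530
  ₹287,000 × 27% = ₹77,490
  → ₹160,720
  Less rehabilitation credit ₹110,000 → ₹50,720

₹186,660 > ₹50,720, so the supplementary minimum tax is the binding amount.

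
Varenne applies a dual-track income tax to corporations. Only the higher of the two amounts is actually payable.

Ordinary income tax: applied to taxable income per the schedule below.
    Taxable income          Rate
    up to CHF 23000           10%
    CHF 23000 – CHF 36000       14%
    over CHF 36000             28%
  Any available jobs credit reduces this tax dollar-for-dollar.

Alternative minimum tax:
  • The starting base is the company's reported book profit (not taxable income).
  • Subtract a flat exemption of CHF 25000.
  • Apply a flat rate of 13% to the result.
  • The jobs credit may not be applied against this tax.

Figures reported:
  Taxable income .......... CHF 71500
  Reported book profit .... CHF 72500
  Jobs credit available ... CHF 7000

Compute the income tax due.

Alternative minimum tax:
  Base (reported book profit): CHF 72500
  Less exemption CHF 25000 → base CHF 47500
  CHF 47500 × 13% = CHF 6175

Ordinary income tax:
  CHF 23000 × 10% = CHF 2300
  CHF 13000 × 14% = CHF 1820
  CHF 35500 × 28% = CHF 9940
  → CHF 14060
  Less jobs credit CHF 7000 → CHF 7060

CHF 7060 > CHF 6175, so the ordinary income tax governs.

CHF 7060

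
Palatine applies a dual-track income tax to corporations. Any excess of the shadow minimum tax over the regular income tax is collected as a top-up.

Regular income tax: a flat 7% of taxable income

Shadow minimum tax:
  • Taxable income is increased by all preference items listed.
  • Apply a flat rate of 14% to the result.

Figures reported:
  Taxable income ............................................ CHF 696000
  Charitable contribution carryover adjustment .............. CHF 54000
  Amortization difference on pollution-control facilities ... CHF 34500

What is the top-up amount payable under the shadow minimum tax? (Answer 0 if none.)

CHF 61110

Regular income tax:
  CHF 696000 × 7% = CHF 48720

Shadow minimum tax:
  Adjusted income: CHF 696000 + CHF 54000 + CHF 34500 = CHF 784500
  CHF 784500 × 14% = CHF 109830

Excess of shadow minimum tax over regular income tax: CHF 109830 − CHF 48720 = CHF 61110.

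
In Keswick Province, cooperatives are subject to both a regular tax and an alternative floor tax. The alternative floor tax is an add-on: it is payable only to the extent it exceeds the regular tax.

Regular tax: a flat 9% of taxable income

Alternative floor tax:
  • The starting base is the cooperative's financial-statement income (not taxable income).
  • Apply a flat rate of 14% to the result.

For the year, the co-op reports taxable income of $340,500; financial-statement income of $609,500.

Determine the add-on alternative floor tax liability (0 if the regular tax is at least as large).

$54,685

Alternative floor tax:
  Base (financial-statement income): $609,500
  $609,500 × 14% = $85,330

Regular tax:
  $340,500 × 9% = $30,645

Excess of alternative floor tax over regular tax: $85,330 − $30,645 = $54,685.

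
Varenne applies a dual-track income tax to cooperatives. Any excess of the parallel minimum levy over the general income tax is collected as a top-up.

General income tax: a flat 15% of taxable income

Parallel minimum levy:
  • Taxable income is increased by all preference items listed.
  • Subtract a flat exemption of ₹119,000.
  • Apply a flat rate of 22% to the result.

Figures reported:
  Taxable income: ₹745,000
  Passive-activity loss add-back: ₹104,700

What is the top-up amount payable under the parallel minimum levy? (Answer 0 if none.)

Parallel minimum levy:
  Adjusted income: ₹745,000 + ₹104,700 = ₹849,700
  Less exemption ₹119,000 → base ₹730,700
  ₹730,700 × 22% = ₹160,754

General income tax:
  ₹745,000 × 15% = ₹111,750

Excess of parallel minimum levy over general income tax: ₹160,754 − ₹111,750 = ₹49,004.

₹49,004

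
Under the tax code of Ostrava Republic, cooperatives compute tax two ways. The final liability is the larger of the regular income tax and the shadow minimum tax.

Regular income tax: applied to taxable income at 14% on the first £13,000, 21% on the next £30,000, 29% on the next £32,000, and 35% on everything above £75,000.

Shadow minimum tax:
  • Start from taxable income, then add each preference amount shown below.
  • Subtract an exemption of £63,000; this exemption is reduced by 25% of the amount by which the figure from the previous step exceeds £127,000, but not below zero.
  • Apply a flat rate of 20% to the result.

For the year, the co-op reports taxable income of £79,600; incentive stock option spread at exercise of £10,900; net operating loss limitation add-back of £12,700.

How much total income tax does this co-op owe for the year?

£19,010

Shadow minimum tax:
  Adjusted income: £79,600 + £10,900 + £12,700 = £103,200
  Exemption: £103,200 ≤ £127,000, so full £63,000 applies
  Base: £103,200 − £63,000 = £40,200
  £40,200 × 20% = £8,040

Regular income tax:
  £13,000 × 14% = £1,820
  £30,000 × 21% = £6,300
  £32,000 × 29% = £9,280
  £4,600 × 35% = £1,610
  → £19,010

£19,010 > £8,040, so the regular income tax governs.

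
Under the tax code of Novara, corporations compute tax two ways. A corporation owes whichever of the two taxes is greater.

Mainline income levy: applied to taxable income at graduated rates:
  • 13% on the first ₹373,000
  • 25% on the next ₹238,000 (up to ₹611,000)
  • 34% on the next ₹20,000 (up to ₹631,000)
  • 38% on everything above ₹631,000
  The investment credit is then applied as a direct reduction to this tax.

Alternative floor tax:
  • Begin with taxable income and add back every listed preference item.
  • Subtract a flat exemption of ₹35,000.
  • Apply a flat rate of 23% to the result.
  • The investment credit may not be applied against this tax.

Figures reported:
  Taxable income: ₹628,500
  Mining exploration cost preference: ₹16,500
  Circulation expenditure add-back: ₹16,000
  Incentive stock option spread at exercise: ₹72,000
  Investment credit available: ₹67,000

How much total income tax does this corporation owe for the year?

Mainline income levy:
  ₹373,000 × 13% = ₹48,490
  ₹238,000 × 25% = ₹59,500
  ₹17,500 × 34% = ₹5,950
  → ₹113,940
  Less investment credit ₹67,000 → ₹46,940

Alternative floor tax:
  Adjusted income: ₹628,500 + ₹16,500 + ₹16,000 + ₹72,000 = ₹733,000
  Less exemption ₹35,000 → base ₹698,000
  ₹698,000 × 23% = ₹160,540

₹160,540 > ₹46,940, so the alternative floor tax is the binding amount.

₹160,540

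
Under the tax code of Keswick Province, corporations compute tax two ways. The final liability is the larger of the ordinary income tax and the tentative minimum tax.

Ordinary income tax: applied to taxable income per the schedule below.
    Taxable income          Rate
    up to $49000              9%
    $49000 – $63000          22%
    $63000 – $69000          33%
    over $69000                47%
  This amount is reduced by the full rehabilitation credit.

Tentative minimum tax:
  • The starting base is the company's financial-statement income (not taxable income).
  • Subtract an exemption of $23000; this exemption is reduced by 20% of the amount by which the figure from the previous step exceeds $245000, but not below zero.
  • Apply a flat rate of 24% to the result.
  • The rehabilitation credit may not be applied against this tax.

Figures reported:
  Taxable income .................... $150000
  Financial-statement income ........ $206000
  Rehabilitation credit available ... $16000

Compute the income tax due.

Ordinary income tax:
  $49000 × 9% = $4410
  $14000 × 22% = $3080
  $6000 × 33% = $1980
  $81000 × 47% = $38070
  → $47540
  Less rehabilitation credit $16000 → $31540

Tentative minimum tax:
  Base (financial-statement income): $206000
  Exemption: $206000 ≤ $245000, so full $23000 applies
  Base: $206000 − $23000 = $183000
  $183000 × 24% = $43920

$43920 > $31540, so the tentative minimum tax is the binding amount.

$43920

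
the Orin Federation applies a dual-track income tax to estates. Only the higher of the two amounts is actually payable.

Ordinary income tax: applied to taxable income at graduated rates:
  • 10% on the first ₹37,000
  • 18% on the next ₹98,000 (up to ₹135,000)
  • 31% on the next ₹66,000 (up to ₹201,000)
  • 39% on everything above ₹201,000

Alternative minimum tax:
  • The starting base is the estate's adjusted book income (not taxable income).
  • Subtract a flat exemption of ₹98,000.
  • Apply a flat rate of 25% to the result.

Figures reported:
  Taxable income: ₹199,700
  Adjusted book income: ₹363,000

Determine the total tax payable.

₹66,250

Alternative minimum tax:
  Base (adjusted book income): ₹363,000
  Less exemption ₹98,000 → base ₹265,000
  ₹265,000 × 25% = ₹66,250

Ordinary income tax:
  ₹37,000 × 10% = ₹3,700
  ₹98,000 × 18% = ₹17,640
  ₹64,700 × 31% = ₹20,057
  → ₹41,397

₹66,250 > ₹41,397, so the alternative minimum tax is the binding amount.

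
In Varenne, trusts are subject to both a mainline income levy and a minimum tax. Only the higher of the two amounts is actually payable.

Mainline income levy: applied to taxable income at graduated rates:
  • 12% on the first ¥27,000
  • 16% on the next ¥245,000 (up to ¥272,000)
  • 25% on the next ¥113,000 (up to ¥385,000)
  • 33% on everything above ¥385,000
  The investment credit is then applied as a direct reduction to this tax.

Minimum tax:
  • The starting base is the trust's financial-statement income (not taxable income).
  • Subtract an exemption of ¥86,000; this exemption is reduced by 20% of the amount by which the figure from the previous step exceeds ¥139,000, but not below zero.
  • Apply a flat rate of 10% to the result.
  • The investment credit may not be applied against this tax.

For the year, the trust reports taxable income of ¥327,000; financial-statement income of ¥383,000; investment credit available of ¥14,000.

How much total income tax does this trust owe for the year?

Mainline income levy:
  ¥27,000 × 12% = ¥3,240
  ¥245,000 × 16% = ¥39,200
  ¥55,000 × 25% = ¥13,750
  → ¥56,190
  Less investment credit ¥14,000 → ¥42,190

Minimum tax:
  Base (financial-statement income): ¥383,000
  Exemption: ¥86,000 − 20% × (¥383,000 − ¥139,000) = ¥86,000 − ¥48,800 = ¥37,200
  Base: ¥383,000 − ¥37,200 = ¥345,800
  ¥345,800 × 10% = ¥34,580

¥42,190 > ¥34,580, so the mainline income levy governs.

¥42,190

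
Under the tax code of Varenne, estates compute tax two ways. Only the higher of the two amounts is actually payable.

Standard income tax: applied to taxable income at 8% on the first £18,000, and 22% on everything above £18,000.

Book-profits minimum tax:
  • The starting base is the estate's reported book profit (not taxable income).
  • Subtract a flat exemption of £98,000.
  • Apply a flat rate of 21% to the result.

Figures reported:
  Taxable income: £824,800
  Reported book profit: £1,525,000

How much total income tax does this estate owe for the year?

£299,670

Book-profits minimum tax:
  Base (reported book profit): £1,525,000
  Less exemption £98,000 → base £1,427,000
  £1,427,000 × 21% = £299,670

Standard income tax:
  £18,000 × 8% = £1,440
  £806,800 × 22% = £177,496
  → £178,936

£299,670 > £178,936, so the book-profits minimum tax is the binding amount.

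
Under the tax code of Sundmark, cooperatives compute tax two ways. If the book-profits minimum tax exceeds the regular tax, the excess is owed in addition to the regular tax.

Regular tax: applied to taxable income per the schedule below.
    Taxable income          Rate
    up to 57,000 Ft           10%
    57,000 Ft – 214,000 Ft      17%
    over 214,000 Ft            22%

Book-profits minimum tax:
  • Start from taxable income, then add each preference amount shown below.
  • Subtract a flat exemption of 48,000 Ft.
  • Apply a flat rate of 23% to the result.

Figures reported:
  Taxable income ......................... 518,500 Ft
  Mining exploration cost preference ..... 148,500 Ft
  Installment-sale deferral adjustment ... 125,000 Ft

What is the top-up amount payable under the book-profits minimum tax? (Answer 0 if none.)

Book-profits minimum tax:
  Adjusted income: 518,500 Ft + 148,500 Ft + 125,000 Ft = 792,000 Ft
  Less exemption 48,000 Ft → base 744,000 Ft
  744,000 Ft × 23% = 171,120 Ft

Regular tax:
  57,000 Ft × 10% = 5,700 Ft
  157,000 Ft × 17% = 26,690 Ft
  304,500 Ft × 22% = 66,990 Ft
  → 99,380 Ft

Excess of book-profits minimum tax over regular tax: 171,120 Ft − 99,380 Ft = 71,740 Ft.

71,740 Ft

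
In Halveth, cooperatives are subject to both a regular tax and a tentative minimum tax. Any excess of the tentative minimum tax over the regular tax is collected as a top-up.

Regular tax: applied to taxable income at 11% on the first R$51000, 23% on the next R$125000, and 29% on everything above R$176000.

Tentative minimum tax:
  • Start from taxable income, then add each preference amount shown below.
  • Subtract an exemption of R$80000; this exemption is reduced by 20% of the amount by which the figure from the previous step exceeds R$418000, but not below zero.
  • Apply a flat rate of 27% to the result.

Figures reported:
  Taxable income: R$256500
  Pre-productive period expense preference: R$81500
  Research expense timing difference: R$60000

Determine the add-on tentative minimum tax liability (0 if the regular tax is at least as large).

R$28155

Regular tax:
  R$51000 × 11% = R$5610
  R$125000 × 23% = R$28750
  R$80500 × 29% = R$23345
  → R$57705

Tentative minimum tax:
  Adjusted income: R$256500 + R$81500 + R$60000 = R$398000
  Exemption: R$398000 ≤ R$418000, so full R$80000 applies
  Base: R$398000 − R$80000 = R$318000
  R$318000 × 27% = R$85860

Excess of tentative minimum tax over regular tax: R$85860 − R$57705 = R$28155.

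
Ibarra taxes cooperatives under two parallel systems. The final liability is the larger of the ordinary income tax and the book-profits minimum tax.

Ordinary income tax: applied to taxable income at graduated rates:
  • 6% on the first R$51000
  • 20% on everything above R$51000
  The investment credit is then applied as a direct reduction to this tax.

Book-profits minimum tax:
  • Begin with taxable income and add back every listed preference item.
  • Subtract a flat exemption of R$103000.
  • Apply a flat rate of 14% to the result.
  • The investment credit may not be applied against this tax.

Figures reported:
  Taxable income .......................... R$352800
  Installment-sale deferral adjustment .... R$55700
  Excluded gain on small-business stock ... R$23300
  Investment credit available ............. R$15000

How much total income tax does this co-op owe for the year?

R$48420

Book-profits minimum tax:
  Adjusted income: R$352800 + R$55700 + R$23300 = R$431800
  Less exemption R$103000 → base R$328800
  R$328800 × 14% = R$46032

Ordinary income tax:
  R$51000 × 6% = R$3060
  R$301800 × 20% = R$60360
  → R$63420
  Less investment credit R$15000 → R$48420

R$48420 > R$46032, so the ordinary income tax governs.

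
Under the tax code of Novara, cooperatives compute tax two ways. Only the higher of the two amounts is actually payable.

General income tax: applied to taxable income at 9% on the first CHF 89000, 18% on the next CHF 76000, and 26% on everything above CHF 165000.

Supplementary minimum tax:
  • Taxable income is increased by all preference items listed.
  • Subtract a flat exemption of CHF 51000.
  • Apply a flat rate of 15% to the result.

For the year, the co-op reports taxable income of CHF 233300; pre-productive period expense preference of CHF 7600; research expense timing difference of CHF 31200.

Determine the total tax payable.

CHF 39448

General income tax:
  CHF 89000 × 9% = CHF 8010
  CHF 76000 × 18% = CHF 13680
  CHF 68300 × 26% = CHF 17758
  → CHF 39448

Supplementary minimum tax:
  Adjusted income: CHF 233300 + CHF 7600 + CHF 31200 = CHF 272100
  Less exemption CHF 51000 → base CHF 221100
  CHF 221100 × 15% = CHF 33165

CHF 39448 > CHF 33165, so the general income tax governs.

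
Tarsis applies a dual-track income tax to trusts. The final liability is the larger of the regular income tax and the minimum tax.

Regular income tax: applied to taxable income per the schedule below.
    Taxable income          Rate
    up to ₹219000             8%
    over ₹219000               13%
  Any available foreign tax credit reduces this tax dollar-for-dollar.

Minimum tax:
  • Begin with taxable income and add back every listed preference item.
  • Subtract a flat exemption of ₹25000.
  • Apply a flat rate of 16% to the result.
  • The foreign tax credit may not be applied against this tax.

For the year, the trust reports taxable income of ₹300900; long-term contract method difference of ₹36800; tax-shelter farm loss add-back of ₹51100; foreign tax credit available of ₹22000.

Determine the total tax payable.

Minimum tax:
  Adjusted income: ₹300900 + ₹36800 + ₹51100 = ₹388800
  Less exemption ₹25000 → base ₹363800
  ₹363800 × 16% = ₹58208

Regular income tax:
  ₹219000 × 8% = ₹17520
  ₹81900 × 13% = ₹10647
  → ₹28167
  Less foreign tax credit ₹22000 → ₹6167

₹58208 > ₹6167, so the minimum tax is the binding amount.

₹58208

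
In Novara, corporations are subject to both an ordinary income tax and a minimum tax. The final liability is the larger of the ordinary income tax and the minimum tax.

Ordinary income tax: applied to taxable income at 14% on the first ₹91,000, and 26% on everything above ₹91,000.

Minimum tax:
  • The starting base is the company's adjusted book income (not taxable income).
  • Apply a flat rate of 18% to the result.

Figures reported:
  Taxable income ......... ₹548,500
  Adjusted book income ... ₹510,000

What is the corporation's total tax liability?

₹131,690

Ordinary income tax:
  ₹91,000 × 14% = ₹12,740
  ₹457,500 × 26% = ₹118,950
  → ₹131,690

Minimum tax:
  Base (adjusted book income): ₹510,000
  ₹510,000 × 18% = ₹91,800

₹131,690 > ₹91,800, so the ordinary income tax governs.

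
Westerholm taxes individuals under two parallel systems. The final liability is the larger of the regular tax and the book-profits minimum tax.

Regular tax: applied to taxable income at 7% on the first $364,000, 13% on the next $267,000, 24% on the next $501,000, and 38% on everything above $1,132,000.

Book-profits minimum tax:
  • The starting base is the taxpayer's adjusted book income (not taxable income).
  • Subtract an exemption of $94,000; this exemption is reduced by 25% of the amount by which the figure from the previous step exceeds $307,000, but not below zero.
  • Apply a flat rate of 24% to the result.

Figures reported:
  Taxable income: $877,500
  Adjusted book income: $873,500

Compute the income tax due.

Book-profits minimum tax:
  Base (adjusted book income): $873,500
  Exemption: 25% × ($873,500 − $307,000) = $141,625 ≥ $94,000, so the exemption is fully phased out
  Base: $873,500 − $0 = $873,500
  $873,500 × 24% = $209,640

Regular tax:
  $364,000 × 7% = $25,480
  $267,000 × 13% = $34,710
  $246,500 × 24% = $59,160
  → $119,350

$209,640 > $119,350, so the book-profits minimum tax is the binding amount.

$209,640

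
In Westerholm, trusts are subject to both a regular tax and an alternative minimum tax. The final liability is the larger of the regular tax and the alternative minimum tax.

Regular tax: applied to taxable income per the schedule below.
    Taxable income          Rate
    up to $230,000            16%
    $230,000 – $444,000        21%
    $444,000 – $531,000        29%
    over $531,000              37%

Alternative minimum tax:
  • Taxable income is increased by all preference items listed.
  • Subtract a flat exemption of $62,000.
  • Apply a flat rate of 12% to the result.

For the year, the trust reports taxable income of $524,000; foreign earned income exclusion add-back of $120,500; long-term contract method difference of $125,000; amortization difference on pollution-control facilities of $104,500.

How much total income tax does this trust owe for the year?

$104,940

Alternative minimum tax:
  Adjusted income: $524,000 + $120,500 + $125,000 + $104,500 = $874,000
  Less exemption $62,000 → base $812,000
  $812,000 × 12% = $97,440

Regular tax:
  $230,000 × 16% = $36,800
  $214,000 × 21% = $44,940
  $80,000 × 29% = $23,200
  → $104,940

$104,940 > $97,440, so the regular tax governs.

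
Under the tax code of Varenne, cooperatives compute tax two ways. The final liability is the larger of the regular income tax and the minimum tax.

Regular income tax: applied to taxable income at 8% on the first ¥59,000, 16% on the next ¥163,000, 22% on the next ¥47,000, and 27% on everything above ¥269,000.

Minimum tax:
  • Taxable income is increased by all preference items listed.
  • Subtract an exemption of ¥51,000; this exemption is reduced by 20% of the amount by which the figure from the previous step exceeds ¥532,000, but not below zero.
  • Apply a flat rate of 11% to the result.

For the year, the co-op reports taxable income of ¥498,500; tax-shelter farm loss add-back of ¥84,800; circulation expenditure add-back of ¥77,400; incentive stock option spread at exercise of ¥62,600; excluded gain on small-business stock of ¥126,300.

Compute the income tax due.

¥103,105

Minimum tax:
  Adjusted income: ¥498,500 + ¥84,800 + ¥77,400 + ¥62,600 + ¥126,300 = ¥849,600
  Exemption: 20% × (¥849,600 − ¥532,000) = ¥63,520 ≥ ¥51,000, so the exemption is fully phased out
  Base: ¥849,600 − ¥0 = ¥849,600
  ¥849,600 × 11% = ¥93,456

Regular income tax:
  ¥59,000 × 8% = ¥4,720
  ¥163,000 × 16% = ¥26,080
  ¥47,000 × 22% = ¥10,340
  ¥229,500 × 27% = ¥61,965
  → ¥103,105

¥103,105 > ¥93,456, so the regular income tax governs.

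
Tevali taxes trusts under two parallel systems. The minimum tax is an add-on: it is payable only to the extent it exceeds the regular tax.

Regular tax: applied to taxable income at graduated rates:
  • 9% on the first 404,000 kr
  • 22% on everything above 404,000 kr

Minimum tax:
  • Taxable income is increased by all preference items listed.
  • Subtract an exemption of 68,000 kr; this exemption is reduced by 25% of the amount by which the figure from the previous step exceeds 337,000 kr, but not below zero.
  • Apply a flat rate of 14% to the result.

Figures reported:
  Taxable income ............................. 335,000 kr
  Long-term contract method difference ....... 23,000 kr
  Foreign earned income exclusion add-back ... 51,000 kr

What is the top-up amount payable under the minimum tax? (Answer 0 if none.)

20,110 kr

Regular tax:
  335,000 kr × 9% = 30,150 kr

Minimum tax:
  Adjusted income: 335,000 kr + 23,000 kr + 51,000 kr = 409,000 kr
  Exemption: 68,000 kr − 25% × (409,000 kr − 337,000 kr) = 68,000 kr − 18,000 kr = 50,000 kr
  Base: 409,000 kr − 50,000 kr = 359,000 kr
  359,000 kr × 14% = 50,260 kr

Excess of minimum tax over regular tax: 50,260 kr − 30,150 kr = 20,110 kr.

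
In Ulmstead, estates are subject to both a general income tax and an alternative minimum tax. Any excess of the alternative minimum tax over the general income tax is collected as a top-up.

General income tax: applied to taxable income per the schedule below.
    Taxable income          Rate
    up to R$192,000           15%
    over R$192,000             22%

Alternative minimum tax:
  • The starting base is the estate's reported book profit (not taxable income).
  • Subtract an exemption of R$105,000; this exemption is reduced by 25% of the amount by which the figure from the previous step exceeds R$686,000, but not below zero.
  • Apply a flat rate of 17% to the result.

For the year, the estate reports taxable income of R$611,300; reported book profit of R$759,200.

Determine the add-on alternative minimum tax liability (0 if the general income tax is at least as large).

General income tax:
  R$192,000 × 15% = R$28,800
  R$419,300 × 22% = R$92,246
  → R$121,046

Alternative minimum tax:
  Base (reported book profit): R$759,200
  Exemption: R$105,000 − 25% × (R$759,200 − R$686,000) = R$105,000 − R$18,300 = R$86,700
  Base: R$759,200 − R$86,700 = R$672,500
  R$672,500 × 17% = R$114,325

R$114,325 ≤ R$121,046, so no add-on is due.

R$0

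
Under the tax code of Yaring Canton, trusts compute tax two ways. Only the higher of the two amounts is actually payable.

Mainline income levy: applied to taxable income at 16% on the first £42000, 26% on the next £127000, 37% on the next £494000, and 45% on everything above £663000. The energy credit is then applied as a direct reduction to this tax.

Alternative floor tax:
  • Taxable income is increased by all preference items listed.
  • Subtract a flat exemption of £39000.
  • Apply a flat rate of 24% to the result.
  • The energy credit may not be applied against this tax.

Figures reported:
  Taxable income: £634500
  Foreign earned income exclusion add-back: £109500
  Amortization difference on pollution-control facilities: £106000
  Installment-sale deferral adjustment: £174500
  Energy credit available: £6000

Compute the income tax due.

Alternative floor tax:
  Adjusted income: £634500 + £109500 + £106000 + £174500 = £1024500
  Less exemption £39000 → base £985500
  £985500 × 24% = £236520

Mainline income levy:
  £42000 × 16% = £6720
  £127000 × 26% = £33020
  £465500 × 37% = £172235
  → £211975
  Less energy credit £6000 → £205975

£236520 > £205975, so the alternative floor tax is the binding amount.

£236520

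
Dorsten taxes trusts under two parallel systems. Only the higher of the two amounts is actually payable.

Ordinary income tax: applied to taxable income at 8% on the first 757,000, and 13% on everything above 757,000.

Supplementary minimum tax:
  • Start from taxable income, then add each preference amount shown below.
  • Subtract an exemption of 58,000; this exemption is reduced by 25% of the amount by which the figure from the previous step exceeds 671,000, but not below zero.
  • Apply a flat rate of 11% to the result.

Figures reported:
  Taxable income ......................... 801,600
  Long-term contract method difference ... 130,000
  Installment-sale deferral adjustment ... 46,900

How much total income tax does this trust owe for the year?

Supplementary minimum tax:
  Adjusted income: 801,600 + 130,000 + 46,900 = 978,500
  Exemption: 25% × (978,500 − 671,000) = 76,875 ≥ 58,000, so the exemption is fully phased out
  Base: 978,500 − 0 = 978,500
  978,500 × 11% = 107,635

Ordinary income tax:
  757,000 × 8% = 60,560
  44,600 × 13% = 5,798
  → 66,358

107,635 > 66,358, so the supplementary minimum tax is the binding amount.

107,635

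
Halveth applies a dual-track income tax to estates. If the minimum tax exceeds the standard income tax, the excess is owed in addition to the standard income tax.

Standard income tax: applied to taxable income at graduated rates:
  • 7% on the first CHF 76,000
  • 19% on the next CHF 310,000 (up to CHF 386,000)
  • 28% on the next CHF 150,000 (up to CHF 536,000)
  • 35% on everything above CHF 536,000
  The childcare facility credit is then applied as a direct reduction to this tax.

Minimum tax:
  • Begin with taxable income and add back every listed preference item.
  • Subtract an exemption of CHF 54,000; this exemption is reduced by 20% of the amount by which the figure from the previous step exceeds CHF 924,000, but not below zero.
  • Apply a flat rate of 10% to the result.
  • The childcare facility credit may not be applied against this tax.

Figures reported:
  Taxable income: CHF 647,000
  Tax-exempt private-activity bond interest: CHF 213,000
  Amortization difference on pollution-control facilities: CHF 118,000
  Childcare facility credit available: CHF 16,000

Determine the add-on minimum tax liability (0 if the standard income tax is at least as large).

CHF 0

Minimum tax:
  Adjusted income: CHF 647,000 + CHF 213,000 + CHF 118,000 = CHF 978,000
  Exemption: CHF 54,000 − 20% × (CHF 978,000 − CHF 924,000) = CHF 54,000 − CHF 10,800 = CHF 43,200
  Base: CHF 978,000 − CHF 43,200 = CHF 934,800
  CHF 934,800 × 10% = CHF 93,480

Standard income tax:
  CHF 76,000 × 7% = CHF 5,320
  CHF 310,000 × 19% = CHF 58,900
  CHF 150,000 × 28% = CHF 42,000
  CHF 111,000 × 35% = CHF 38,850
  → CHF 145,070
  Less childcare facility credit CHF 16,000 → CHF 129,070

CHF 93,480 ≤ CHF 129,070, so no add-on is due.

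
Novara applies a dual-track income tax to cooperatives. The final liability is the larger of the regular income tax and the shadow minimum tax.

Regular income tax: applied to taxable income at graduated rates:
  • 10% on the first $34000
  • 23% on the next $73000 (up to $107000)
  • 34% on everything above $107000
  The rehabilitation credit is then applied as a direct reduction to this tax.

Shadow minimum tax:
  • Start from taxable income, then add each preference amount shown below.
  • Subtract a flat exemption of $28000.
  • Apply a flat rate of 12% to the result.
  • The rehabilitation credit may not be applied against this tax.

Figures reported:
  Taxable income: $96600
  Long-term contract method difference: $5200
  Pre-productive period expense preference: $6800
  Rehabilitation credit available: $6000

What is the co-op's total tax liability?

Regular income tax:
  $34000 × 10% = $3400
  $62600 × 23% = $14398
  → $17798
  Less rehabilitation credit $6000 → $11798

Shadow minimum tax:
  Adjusted income: $96600 + $5200 + $6800 = $108600
  Less exemption $28000 → base $80600
  $80600 × 12% = $9672

$11798 > $9672, so the regular income tax governs.

$11798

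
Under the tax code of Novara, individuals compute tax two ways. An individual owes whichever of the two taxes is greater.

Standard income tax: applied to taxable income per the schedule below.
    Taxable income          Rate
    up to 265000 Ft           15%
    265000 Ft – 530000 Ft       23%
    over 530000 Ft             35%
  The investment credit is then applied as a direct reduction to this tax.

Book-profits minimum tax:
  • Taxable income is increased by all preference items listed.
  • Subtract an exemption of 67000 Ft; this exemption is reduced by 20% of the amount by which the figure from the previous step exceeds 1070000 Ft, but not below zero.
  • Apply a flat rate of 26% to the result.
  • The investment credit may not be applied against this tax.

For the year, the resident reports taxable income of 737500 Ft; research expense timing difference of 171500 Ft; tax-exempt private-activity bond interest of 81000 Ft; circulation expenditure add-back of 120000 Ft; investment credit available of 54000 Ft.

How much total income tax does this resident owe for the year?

273260 Ft

Standard income tax:
  265000 Ft × 15% = 39750 Ft
  265000 Ft × 23% = 60950 Ft
  207500 Ft × 35% = 72625 Ft
  → 173325 Ft
  Less investment credit 54000 Ft → 119325 Ft

Book-profits minimum tax:
  Adjusted income: 737500 Ft + 171500 Ft + 81000 Ft + 120000 Ft = 1110000 Ft
  Exemption: 67000 Ft − 20% × (1110000 Ft − 1070000 Ft) = 67000 Ft − 8000 Ft = 59000 Ft
  Base: 1110000 Ft − 59000 Ft = 1051000 Ft
  1051000 Ft × 26% = 273260 Ft

273260 Ft > 119325 Ft, so the book-profits minimum tax is the binding amount.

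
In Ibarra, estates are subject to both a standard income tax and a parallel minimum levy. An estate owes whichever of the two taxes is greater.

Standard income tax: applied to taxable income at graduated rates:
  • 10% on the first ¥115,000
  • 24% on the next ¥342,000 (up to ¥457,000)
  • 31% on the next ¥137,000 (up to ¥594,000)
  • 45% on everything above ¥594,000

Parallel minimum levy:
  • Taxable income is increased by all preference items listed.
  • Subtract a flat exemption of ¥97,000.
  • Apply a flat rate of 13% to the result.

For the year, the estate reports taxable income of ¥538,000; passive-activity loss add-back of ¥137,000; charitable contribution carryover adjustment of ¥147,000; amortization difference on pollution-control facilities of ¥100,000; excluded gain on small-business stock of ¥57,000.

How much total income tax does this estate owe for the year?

¥118,690

Standard income tax:
  ¥115,000 × 10% = ¥11,500
  ¥342,000 × 24% = ¥82,080
  ¥81,000 × 31% = ¥25,110
  → ¥118,690

Parallel minimum levy:
  Adjusted income: ¥538,000 + ¥137,000 + ¥147,000 + ¥100,000 + ¥57,000 = ¥979,000
  Less exemption ¥97,000 → base ¥882,000
  ¥882,000 × 13% = ¥114,660

¥118,690 > ¥114,660, so the standard income tax governs.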